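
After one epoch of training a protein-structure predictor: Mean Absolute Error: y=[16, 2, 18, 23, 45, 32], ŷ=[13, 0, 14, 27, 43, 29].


Absolute errors: |16-13|=3, |2-0|=2, |18-14|=4, |23-27|=4, |45-43|=2, |32-29|=3
Sum = 18
MAE = 18/6 = 3

3


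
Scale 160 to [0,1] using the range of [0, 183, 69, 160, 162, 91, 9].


min=0, max=183
(160-0)/(183-0) = 160/183 = 0.8743

0.8743


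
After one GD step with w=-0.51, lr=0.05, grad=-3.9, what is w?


w_new = w - α·∇
= -0.51 - 0.05·-3.9
= -0.51 + 0.195
= -0.315

-0.315


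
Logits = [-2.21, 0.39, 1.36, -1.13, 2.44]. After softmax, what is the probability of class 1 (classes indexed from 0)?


Exponentials: e^-2.21=0.1097, e^0.39=1.477, e^1.36=3.8962, e^-1.13=0.323, e^2.44=11.473
Sum = 17.2789
Softmax = [0.0063, 0.0855, 0.2255, 0.0187, 0.664]
p[1] = 1.477/17.2789 = 0.0855

0.0855


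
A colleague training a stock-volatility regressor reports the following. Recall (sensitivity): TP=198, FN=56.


Recall = TP/(TP+FN)
= 198/(198+56)
= 198/254 = 77.95%

77.95%


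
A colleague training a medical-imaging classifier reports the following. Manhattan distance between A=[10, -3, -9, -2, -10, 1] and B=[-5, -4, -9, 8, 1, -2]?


d = |10+ 5| + |-3+ 4| + |-9+ 9| + |-2-8| + |-10-1| + |1+ 2|
  = 15 + 1 + 0 + 10 + 11 + 3
  = 40

40


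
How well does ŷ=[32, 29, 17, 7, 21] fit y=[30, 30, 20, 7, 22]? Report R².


ȳ = 21.8
SS_res = Σ(y-ŷ)² = 15
SS_tot = Σ(y-ȳ)² = 356.8
R² = 1 - SS_res/SS_tot = 1 - 0.042 = 0.958

0.958


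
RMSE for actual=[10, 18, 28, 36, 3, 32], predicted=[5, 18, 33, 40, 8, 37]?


MSE = 116/6 = 19.3333
RMSE = √(116/6) = 4.397

4.397


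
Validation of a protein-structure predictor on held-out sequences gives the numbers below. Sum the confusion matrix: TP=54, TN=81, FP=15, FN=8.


Total = TP + TN + FP + FN
= 54 + 81 + 15 + 8
= 158
(Predicted positive: 69, predicted negative: 89)

158


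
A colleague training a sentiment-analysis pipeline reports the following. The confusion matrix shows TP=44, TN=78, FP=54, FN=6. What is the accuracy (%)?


Accuracy = (TP+TN)/(TP+TN+FP+FN)
= (44+78)/(182)
= 122/182 = 67.03%

67.03%


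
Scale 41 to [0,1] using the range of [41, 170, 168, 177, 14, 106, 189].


min=14, max=189
(41-14)/(189-14) = 27/175 = 0.1543

0.1543


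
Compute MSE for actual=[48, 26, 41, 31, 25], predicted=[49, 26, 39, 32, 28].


Squared errors: (48-49)²=1, (26-26)²=0, (41-39)²=4, (31-32)²=1, (25-28)²=9
Sum = 15
MSE = 15/5 = 3

3


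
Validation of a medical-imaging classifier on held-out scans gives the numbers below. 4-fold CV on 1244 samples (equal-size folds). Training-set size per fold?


Fold size = 1244/4 = 311
Training per fold = 1244 - 311 = 933

933


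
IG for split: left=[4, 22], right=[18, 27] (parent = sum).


Parent = [22, 49], H_parent = 0.893
H_left = 0.6194 (n=26), H_right = 0.971 (n=45)
H_children = (26/71)·0.6194 + (45/71)·0.971 = 0.8422
IG = 0.893 - 0.8422 = 0.0508

0.0508


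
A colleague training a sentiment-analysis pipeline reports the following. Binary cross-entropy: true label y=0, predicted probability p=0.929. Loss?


BCE = -[y·ln(p) + (1-y)·ln(1-p)]
= -0 - 1·ln(1-0.929)
= -ln(0.071) = 2.6451

2.6451


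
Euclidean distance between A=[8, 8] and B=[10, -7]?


d = √((8-10)² + (8+ 7)²)
  = √(4 + 225)
  = √229 = 15.1327

15.1327


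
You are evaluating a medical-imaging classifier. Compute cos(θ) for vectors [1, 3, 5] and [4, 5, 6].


A·B = 1·4 + 3·5 + 5·6 = 49
‖A‖ = √35 = 5.9161, ‖B‖ = √77 = 8.775
cos = 49/(√35·√77) = 49/√2695 = 0.9439

0.9439


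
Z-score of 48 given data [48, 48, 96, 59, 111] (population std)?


μ = 72.4, σ = 26.1427
z = (48 - 72.4)/26.1427 = -0.9333

-0.9333


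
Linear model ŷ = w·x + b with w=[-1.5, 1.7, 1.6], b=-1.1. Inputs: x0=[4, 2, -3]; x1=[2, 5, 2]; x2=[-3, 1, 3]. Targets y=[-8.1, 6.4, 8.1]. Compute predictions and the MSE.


ŷ0 = (-1.5)·(4) + (1.7)·(2) + (1.6)·(-3) - 1.1 = -8.5
ŷ1 = (-1.5)·(2) + (1.7)·(5) + (1.6)·(2) - 1.1 = 7.6
ŷ2 = (-1.5)·(-3) + (1.7)·(1) + (1.6)·(3) - 1.1 = 9.9
errors² = [0.16, 1.44, 3.24]
MSE = 4.8400/3 = 1.6133

1.6133


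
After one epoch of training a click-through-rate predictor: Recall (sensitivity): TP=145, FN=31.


Recall = TP/(TP+FN)
= 145/(145+31)
= 145/176 = 82.39%

82.39%


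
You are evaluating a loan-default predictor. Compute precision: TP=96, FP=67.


Precision = TP/(TP+FP)
= 96/(96+67)
= 96/163 = 58.9%

58.9%


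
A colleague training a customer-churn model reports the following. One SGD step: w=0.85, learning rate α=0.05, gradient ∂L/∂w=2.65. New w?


w_new = w - α·∇
= 0.85 - 0.05·2.65
= 0.85 - 0.1325
= 0.7175

0.7175


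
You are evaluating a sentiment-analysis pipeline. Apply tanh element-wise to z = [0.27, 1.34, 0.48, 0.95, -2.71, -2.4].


tanh(0.27) = 0.2636
tanh(1.34) = 0.8717
tanh(0.48) = 0.4462
tanh(0.95) = 0.7398
tanh(-2.71) = -0.9912
tanh(-2.4) = -0.9837
result = [0.2636, 0.8717, 0.4462, 0.7398, -0.9912, -0.9837]

[0.2636, 0.8717, 0.4462, 0.7398, -0.9912, -0.9837]


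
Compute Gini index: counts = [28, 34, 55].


Probabilities: [28/117, 34/117, 55/117] ≈ [0.2393, 0.2906, 0.4701]
Σpᵢ² = (784 + 1156 + 3025)/117² = 4965/13689
Gini = 1 - Σpᵢ² = 1 - 4965/13689 = 0.6373

0.6373


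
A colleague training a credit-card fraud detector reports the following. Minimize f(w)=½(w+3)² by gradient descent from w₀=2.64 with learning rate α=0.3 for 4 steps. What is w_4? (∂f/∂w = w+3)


step 1: grad = 2.64+3 = 5.64; w = 2.64 - 0.3·(5.64) = 0.948
step 2: grad = 0.948+3 = 3.948; w = 0.948 - 0.3·(3.948) = -0.2364
step 3: grad = -0.2364+3 = 2.7636; w = -0.2364 - 0.3·(2.7636) = -1.06548
step 4: grad = -1.06548+3 = 1.93452; w = -1.06548 - 0.3·(1.93452) = -1.645836

-1.645836


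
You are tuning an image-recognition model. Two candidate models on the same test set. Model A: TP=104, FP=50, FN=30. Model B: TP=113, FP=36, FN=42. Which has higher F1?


Model A: P=104/154=0.6753, R=104/134=0.7761, F1=2PR/(P+R)=2TP/(2TP+FP+FN)=208/288=0.7222
Model B: P=113/149=0.7584, R=113/155=0.729, F1=2PR/(P+R)=2TP/(2TP+FP+FN)=226/304=0.7434
0.7222 < 0.7434 → Model B

Model B


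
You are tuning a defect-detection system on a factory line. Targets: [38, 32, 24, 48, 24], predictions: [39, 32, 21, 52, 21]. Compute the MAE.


Absolute errors: |38-39|=1, |32-32|=0, |24-21|=3, |48-52|=4, |24-21|=3
Sum = 11
MAE = 11/5 = 11/5

11/5


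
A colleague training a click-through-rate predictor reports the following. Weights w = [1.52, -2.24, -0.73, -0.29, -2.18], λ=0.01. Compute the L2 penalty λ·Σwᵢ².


‖w‖₂² = (1.52)² + (-2.24)² + (-0.73)² + (-0.29)² + (-2.18)²
     = 2.3104 + 5.0176 + 0.5329 + 0.0841 + 4.7524
     = 12.6974
λ·‖w‖₂² = 0.01·12.6974 = 0.126974

0.126974


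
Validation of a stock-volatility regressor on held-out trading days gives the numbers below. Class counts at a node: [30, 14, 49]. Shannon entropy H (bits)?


Probabilities: [30/93, 14/93, 49/93] ≈ [0.3226, 0.1505, 0.5269]
H = -((30/93)·log₂(30/93) + (14/93)·log₂(14/93) + (49/93)·log₂(49/93))
  = 1.4249 bits

1.4249 bits


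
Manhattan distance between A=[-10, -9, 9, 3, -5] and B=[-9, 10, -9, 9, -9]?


d = |-10+ 9| + |-9-10| + |9+ 9| + |3-9| + |-5+ 9|
  = 1 + 19 + 18 + 6 + 4
  = 48

48


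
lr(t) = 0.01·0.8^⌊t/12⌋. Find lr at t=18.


n_drops = ⌊18/12⌋ = 1
lr = 0.01·0.8^1 = 0.01·0.8 = 0.008

0.008


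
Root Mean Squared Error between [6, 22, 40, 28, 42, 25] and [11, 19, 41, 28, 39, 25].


MSE = 44/6 = 7.3333
RMSE = √(44/6) = 2.708

2.708


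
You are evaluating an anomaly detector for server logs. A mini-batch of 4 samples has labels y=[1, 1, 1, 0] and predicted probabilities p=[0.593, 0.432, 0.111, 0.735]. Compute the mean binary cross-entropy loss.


L[0] = -ln(0.593) = 0.5226
L[1] = -ln(0.432) = 0.8393
L[2] = -ln(0.111) = 2.1982
L[3] = -ln(1-0.735) = -ln(0.265) = 1.328
mean = (0.5226 + 0.8393 + 2.1982 + 1.328)/4 = 1.222

1.222


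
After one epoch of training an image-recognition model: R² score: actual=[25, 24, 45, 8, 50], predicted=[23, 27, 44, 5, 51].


ȳ = 30.4
SS_res = Σ(y-ŷ)² = 24
SS_tot = Σ(y-ȳ)² = 1169.2
R² = 1 - SS_res/SS_tot = 1 - 0.0205 = 0.9795

0.9795


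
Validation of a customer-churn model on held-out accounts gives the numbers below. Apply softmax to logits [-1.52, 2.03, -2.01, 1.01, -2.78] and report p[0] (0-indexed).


Exponentials: e^-1.52=0.2187, e^2.03=7.6141, e^-2.01=0.134, e^1.01=2.7456, e^-2.78=0.062
Sum = 10.7744
Softmax = [0.0203, 0.7067, 0.0124, 0.2548, 0.0058]
p[0] = 0.2187/10.7744 = 0.0203

0.0203


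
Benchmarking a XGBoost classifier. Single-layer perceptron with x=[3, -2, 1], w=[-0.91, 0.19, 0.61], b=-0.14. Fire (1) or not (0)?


z = (3)·(-0.91) + (-2)·(0.19) + (1)·(0.61) - 0.14
  = -2.64
step(z) = 0 (z<0)

0


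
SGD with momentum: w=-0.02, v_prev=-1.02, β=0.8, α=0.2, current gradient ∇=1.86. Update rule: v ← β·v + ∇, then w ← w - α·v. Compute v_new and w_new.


v_new = 0.8·-1.02 + 1.86 = -0.816 + 1.86 = 1.044
w_new = -0.02 - 0.2·1.044 = -0.02 - 0.2088 = -0.2288

v_new=1.044, w_new=-0.2288


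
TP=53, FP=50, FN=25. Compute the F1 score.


Precision = 53/103 = 0.5146
Recall = 53/78 = 0.6795
F1 = 2·P·R/(P+R) = 2·TP/(2·TP+FP+FN) = 106/(106+50+25) = 106/181 = 0.5856

0.5856


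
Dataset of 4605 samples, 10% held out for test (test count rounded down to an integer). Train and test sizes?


Test = ⌊4605·10/100⌋ = 460
Train = 4605 - 460 = 4145

Train: 4145, Test: 460


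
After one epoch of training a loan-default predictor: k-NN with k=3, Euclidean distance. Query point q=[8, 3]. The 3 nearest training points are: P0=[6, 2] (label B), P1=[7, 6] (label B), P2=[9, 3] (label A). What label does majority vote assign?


d(q,P0) = 2.2361  (label B)
d(q,P1) = 3.1623  (label B)
d(q,P2) = 1.0  (label A)
Votes: A=1, B=2
Majority → B

B


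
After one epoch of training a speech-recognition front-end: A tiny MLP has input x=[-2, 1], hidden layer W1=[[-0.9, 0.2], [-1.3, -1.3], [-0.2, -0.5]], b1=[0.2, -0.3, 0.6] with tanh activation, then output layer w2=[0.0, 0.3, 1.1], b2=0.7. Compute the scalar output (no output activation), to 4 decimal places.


z1[0] = (-0.9)·(-2) + (0.2)·(1) + 0.2 = 2.2
z1[1] = (-1.3)·(-2) + (-1.3)·(1) - 0.3 = 1.0
z1[2] = (-0.2)·(-2) + (-0.5)·(1) + 0.6 = 0.5
h = tanh(z1) = [0.9757, 0.7616, 0.4621]
output = (0.0)·(0.9757) + (0.3)·(0.7616) + (1.1)·(0.4621) + 0.7 = 1.4368

1.4368


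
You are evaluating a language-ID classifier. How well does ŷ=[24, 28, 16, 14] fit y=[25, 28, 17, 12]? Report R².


ȳ = 20.5
SS_res = Σ(y-ŷ)² = 6
SS_tot = Σ(y-ȳ)² = 161
R² = 1 - SS_res/SS_tot = 1 - 0.0373 = 0.9627

0.9627


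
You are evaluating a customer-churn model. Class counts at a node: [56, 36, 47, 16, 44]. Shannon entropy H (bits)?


Probabilities: [56/199, 36/199, 47/199, 16/199, 44/199] ≈ [0.2814, 0.1809, 0.2362, 0.0804, 0.2211]
H = -((56/199)·log₂(56/199) + (36/199)·log₂(36/199) + (47/199)·log₂(47/199) + (16/199)·log₂(16/199) + (44/199)·log₂(44/199))
  = 2.2265 bits

2.2265 bits


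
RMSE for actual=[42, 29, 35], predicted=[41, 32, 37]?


MSE = 14/3 = 4.6667
RMSE = √(14/3) = 2.1602

2.1602


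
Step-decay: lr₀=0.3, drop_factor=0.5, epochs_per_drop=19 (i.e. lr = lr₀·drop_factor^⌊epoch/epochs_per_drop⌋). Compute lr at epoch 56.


n_drops = ⌊56/19⌋ = 2
lr = 0.3·0.5^2 = 0.3·0.25 = 0.075

0.075


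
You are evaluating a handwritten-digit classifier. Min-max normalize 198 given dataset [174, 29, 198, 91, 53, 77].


min=29, max=198
(198-29)/(198-29) = 169/169 = 1.0

1.0


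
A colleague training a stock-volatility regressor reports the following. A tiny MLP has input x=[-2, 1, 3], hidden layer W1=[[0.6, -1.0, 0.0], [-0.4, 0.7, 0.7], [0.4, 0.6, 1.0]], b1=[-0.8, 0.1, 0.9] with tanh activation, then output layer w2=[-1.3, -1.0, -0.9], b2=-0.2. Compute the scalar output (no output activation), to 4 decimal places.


z1[0] = (0.6)·(-2) + (-1.0)·(1) + (0.0)·(3) - 0.8 = -3.0
z1[1] = (-0.4)·(-2) + (0.7)·(1) + (0.7)·(3) + 0.1 = 3.7
z1[2] = (0.4)·(-2) + (0.6)·(1) + (1.0)·(3) + 0.9 = 3.7
h = tanh(z1) = [-0.9951, 0.9988, 0.9988]
output = (-1.3)·(-0.9951) + (-1.0)·(0.9988) + (-0.9)·(0.9988) - 0.2 = -0.8041

-0.8041


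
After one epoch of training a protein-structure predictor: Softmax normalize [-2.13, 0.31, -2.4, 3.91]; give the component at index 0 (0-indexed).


Exponentials: e^-2.13=0.1188, e^0.31=1.3634, e^-2.4=0.0907, e^3.91=49.899
Sum = 51.4719
Softmax = [0.0023, 0.0265, 0.0018, 0.9694]
p[0] = 0.1188/51.4719 = 0.0023

0.0023


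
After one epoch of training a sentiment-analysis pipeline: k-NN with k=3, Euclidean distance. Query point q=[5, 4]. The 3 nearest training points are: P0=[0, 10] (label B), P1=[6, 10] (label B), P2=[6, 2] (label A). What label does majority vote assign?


d(q,P0) = 7.8102  (label B)
d(q,P1) = 6.0828  (label B)
d(q,P2) = 2.2361  (label A)
Votes: A=1, B=2
Majority → B

B


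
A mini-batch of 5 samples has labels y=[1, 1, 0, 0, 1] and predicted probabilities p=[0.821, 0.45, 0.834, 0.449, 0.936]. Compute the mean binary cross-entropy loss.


L[0] = -ln(0.821) = 0.1972
L[1] = -ln(0.45) = 0.7985
L[2] = -ln(1-0.834) = -ln(0.166) = 1.7958
L[3] = -ln(1-0.449) = -ln(0.551) = 0.596
L[4] = -ln(0.936) = 0.0661
mean = (0.1972 + 0.7985 + 1.7958 + 0.596 + 0.0661)/5 = 0.6907

0.6907


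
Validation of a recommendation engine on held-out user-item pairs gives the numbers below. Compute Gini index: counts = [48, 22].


Probabilities: [48/70, 22/70] ≈ [0.6857, 0.3143]
Σpᵢ² = (2304 + 484)/70² = 2788/4900
Gini = 1 - Σpᵢ² = 1 - 2788/4900 = 0.431

0.431


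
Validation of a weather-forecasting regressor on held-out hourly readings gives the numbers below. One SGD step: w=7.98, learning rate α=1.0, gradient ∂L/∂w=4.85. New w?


w_new = w - α·∇
= 7.98 - 1.0·4.85
= 7.98 - 4.85
= 3.13

3.13


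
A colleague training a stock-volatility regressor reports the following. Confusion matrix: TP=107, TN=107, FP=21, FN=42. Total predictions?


Total = TP + TN + FP + FN
= 107 + 107 + 21 + 42
= 277
(Predicted positive: 128, predicted negative: 149)

277


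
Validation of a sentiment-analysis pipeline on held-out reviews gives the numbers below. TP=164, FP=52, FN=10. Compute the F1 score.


Precision = 164/216 = 0.7593
Recall = 164/174 = 0.9425
F1 = 2·P·R/(P+R) = 2·TP/(2·TP+FP+FN) = 328/(328+52+10) = 328/390 = 0.841

0.841


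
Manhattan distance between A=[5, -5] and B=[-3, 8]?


d = |5+ 3| + |-5-8|
  = 8 + 13
  = 21

21


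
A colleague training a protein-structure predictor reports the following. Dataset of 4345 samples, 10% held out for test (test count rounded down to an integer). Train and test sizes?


Test = ⌊4345·10/100⌋ = 434
Train = 4345 - 434 = 3911

Train: 3911, Test: 434


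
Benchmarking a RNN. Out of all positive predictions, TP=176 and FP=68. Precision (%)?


Precision = TP/(TP+FP)
= 176/(176+68)
= 176/244 = 72.13%

72.13%


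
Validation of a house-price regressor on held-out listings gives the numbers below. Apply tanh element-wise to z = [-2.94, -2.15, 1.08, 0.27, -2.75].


tanh(-2.94) = -0.9944
tanh(-2.15) = -0.9732
tanh(1.08) = 0.7932
tanh(0.27) = 0.2636
tanh(-2.75) = -0.9919
result = [-0.9944, -0.9732, 0.7932, 0.2636, -0.9919]

[-0.9944, -0.9732, 0.7932, 0.2636, -0.9919]


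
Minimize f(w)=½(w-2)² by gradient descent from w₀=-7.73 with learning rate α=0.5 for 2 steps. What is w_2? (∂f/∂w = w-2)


step 1: grad = -7.73-2 = -9.73; w = -7.73 - 0.5·(-9.73) = -2.865
step 2: grad = -2.865-2 = -4.865; w = -2.865 - 0.5·(-4.865) = -0.4325

-0.4325


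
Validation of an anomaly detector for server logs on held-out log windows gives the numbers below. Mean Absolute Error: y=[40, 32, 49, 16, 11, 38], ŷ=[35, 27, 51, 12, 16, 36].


Absolute errors: |40-35|=5, |32-27|=5, |49-51|=2, |16-12|=4, |11-16|=5, |38-36|=2
Sum = 23
MAE = 23/6 = 23/6

23/6


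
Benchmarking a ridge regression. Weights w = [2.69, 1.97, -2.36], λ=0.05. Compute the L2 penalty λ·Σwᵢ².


‖w‖₂² = (2.69)² + (1.97)² + (-2.36)²
     = 7.2361 + 3.8809 + 5.5696
     = 16.6866
λ·‖w‖₂² = 0.05·16.6866 = 0.83433

0.83433


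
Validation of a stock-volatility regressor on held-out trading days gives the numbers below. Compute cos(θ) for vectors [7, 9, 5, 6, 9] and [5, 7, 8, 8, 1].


A·B = 7·5 + 9·7 + 5·8 + 6·8 + 9·1 = 195
‖A‖ = √272 = 16.4924, ‖B‖ = √203 = 14.2478
cos = 195/(√272·√203) = 195/√55216 = 0.8299

0.8299


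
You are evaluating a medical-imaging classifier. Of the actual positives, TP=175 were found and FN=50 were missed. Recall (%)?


Recall = TP/(TP+FN)
= 175/(175+50)
= 175/225 = 77.78%

77.78%


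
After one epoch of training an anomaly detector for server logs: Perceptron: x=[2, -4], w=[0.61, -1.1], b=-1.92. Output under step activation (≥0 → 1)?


z = (2)·(0.61) + (-4)·(-1.1) - 1.92
  = 3.7
step(z) = 1 (z≥0)

1


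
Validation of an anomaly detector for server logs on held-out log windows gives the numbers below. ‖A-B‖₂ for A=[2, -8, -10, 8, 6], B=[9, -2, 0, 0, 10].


d = √((2-9)² + (-8+ 2)² + (-10-0)² + (8-0)² + (6-10)²)
  = √(49 + 36 + 100 + 64 + 16)
  = √265 = 16.2788

16.2788


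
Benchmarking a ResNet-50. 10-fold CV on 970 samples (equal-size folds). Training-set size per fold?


Fold size = 970/10 = 97
Training per fold = 970 - 97 = 873

873


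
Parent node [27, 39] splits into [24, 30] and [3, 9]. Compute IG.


Parent = [27, 39], H_parent = 0.976
H_left = 0.9911 (n=54), H_right = 0.8113 (n=12)
H_children = (54/66)·0.9911 + (12/66)·0.8113 = 0.9584
IG = 0.976 - 0.9584 = 0.0176

0.0176


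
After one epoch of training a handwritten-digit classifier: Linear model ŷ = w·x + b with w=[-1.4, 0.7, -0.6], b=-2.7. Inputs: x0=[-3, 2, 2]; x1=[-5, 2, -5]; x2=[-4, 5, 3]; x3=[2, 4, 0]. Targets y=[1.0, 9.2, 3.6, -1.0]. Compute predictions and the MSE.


ŷ0 = (-1.4)·(-3) + (0.7)·(2) + (-0.6)·(2) - 2.7 = 1.7
ŷ1 = (-1.4)·(-5) + (0.7)·(2) + (-0.6)·(-5) - 2.7 = 8.7
ŷ2 = (-1.4)·(-4) + (0.7)·(5) + (-0.6)·(3) - 2.7 = 4.6
ŷ3 = (-1.4)·(2) + (0.7)·(4) + (-0.6)·(0) - 2.7 = -2.7
errors² = [0.49, 0.25, 1.0, 2.89]
MSE = 4.6300/4 = 1.1575

1.1575


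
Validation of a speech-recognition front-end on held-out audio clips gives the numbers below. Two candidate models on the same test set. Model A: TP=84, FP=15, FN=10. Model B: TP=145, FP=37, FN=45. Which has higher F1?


Model A: P=84/99=0.8485, R=84/94=0.8936, F1=2PR/(P+R)=2TP/(2TP+FP+FN)=168/193=0.8705
Model B: P=145/182=0.7967, R=145/190=0.7632, F1=2PR/(P+R)=2TP/(2TP+FP+FN)=290/372=0.7796
0.8705 > 0.7796 → Model A

Model A


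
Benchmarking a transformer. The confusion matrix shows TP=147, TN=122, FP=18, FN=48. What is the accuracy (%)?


Accuracy = (TP+TN)/(TP+TN+FP+FN)
= (147+122)/(335)
= 269/335 = 80.3%

80.3%


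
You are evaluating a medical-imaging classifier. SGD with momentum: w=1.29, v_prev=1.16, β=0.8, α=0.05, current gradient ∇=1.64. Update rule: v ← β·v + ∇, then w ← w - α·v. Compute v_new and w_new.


v_new = 0.8·1.16 + 1.64 = 0.928 + 1.64 = 2.568
w_new = 1.29 - 0.05·2.568 = 1.29 - 0.1284 = 1.1616

v_new=2.568, w_new=1.1616


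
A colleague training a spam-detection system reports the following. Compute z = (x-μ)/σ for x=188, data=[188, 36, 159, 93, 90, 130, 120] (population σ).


μ = 116.5714, σ = 46.0554
z = (188 - 116.5714)/46.0554 = 1.5509

1.5509


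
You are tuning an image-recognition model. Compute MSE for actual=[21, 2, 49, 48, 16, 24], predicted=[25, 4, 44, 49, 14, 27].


Squared errors: (21-25)²=16, (2-4)²=4, (49-44)²=25, (48-49)²=1, (16-14)²=4, (24-27)²=9
Sum = 59
MSE = 59/6 = 59/6

59/6


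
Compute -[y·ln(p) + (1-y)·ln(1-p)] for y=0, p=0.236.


BCE = -[y·ln(p) + (1-y)·ln(1-p)]
= -0 - 1·ln(1-0.236)
= -ln(0.764) = 0.2692

0.2692


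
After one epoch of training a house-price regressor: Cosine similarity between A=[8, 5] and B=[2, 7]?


A·B = 8·2 + 5·7 = 51
‖A‖ = √89 = 9.434, ‖B‖ = √53 = 7.2801
cos = 51/(√89·√53) = 51/√4717 = 0.7426

0.7426


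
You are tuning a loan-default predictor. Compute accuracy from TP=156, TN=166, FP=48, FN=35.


Accuracy = (TP+TN)/(TP+TN+FP+FN)
= (156+166)/(405)
= 322/405 = 79.51%

79.51%


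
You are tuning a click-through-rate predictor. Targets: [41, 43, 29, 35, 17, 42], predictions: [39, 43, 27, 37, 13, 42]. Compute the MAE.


Absolute errors: |41-39|=2, |43-43|=0, |29-27|=2, |35-37|=2, |17-13|=4, |42-42|=0
Sum = 10
MAE = 10/6 = 5/3

5/3


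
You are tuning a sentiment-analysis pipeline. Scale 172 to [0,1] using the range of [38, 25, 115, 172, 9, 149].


min=9, max=172
(172-9)/(172-9) = 163/163 = 1.0

1.0


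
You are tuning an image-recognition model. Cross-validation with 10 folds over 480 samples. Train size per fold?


Fold size = 480/10 = 48
Training per fold = 480 - 48 = 432

432


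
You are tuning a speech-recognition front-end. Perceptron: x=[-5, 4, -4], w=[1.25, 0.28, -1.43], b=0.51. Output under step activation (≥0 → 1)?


z = (-5)·(1.25) + (4)·(0.28) + (-4)·(-1.43) + 0.51
  = 1.1
step(z) = 1 (z≥0)

1


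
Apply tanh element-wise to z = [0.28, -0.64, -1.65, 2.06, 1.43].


tanh(0.28) = 0.2729
tanh(-0.64) = -0.5649
tanh(-1.65) = -0.9289
tanh(2.06) = 0.968
tanh(1.43) = 0.8917
result = [0.2729, -0.5649, -0.9289, 0.968, 0.8917]

[0.2729, -0.5649, -0.9289, 0.968, 0.8917]


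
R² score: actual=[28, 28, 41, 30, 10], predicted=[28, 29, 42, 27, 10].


ȳ = 27.4
SS_res = Σ(y-ŷ)² = 11
SS_tot = Σ(y-ȳ)² = 495.2
R² = 1 - SS_res/SS_tot = 1 - 0.0222 = 0.9778

0.9778


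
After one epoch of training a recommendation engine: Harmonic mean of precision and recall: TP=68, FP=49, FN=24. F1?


Precision = 68/117 = 0.5812
Recall = 68/92 = 0.7391
F1 = 2·P·R/(P+R) = 2·TP/(2·TP+FP+FN) = 136/(136+49+24) = 136/209 = 0.6507

0.6507


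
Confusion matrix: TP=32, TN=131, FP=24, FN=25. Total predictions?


Total = TP + TN + FP + FN
= 32 + 131 + 24 + 25
= 212
(Predicted positive: 56, predicted negative: 156)

212


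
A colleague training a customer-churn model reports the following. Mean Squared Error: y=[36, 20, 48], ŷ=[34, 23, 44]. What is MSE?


Squared errors: (36-34)²=4, (20-23)²=9, (48-44)²=16
Sum = 29
MSE = 29/3 = 29/3

29/3


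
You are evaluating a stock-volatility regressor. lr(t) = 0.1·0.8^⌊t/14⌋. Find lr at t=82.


n_drops = ⌊82/14⌋ = 5
lr = 0.1·0.8^5 = 0.1·0.32768 = 0.032768

0.032768


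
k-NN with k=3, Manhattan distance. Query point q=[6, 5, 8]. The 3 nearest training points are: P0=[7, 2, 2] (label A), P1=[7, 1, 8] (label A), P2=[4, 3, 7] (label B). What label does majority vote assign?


d(q,P0) = 10  (label A)
d(q,P1) = 5  (label A)
d(q,P2) = 5  (label B)
Votes: A=2, B=1
Majority → A

A


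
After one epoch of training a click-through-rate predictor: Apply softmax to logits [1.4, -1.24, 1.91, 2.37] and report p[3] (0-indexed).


Exponentials: e^1.4=4.0552, e^-1.24=0.2894, e^1.91=6.7531, e^2.37=10.6974
Sum = 21.7951
Softmax = [0.1861, 0.0133, 0.3098, 0.4908]
p[3] = 10.6974/21.7951 = 0.4908

0.4908


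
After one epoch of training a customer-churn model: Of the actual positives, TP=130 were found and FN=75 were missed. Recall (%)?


Recall = TP/(TP+FN)
= 130/(130+75)
= 130/205 = 63.41%

63.41%


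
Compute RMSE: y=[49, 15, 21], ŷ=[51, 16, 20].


MSE = 6/3 = 2
RMSE = √(6/3) = 1.4142

1.4142


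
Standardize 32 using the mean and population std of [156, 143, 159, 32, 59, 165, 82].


μ = 113.7143, σ = 50.7141
z = (32 - 113.7143)/50.7141 = -1.6113

-1.6113


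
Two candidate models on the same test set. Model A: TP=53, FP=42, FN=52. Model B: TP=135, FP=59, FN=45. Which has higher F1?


Model A: P=53/95=0.5579, R=53/105=0.5048, F1=2PR/(P+R)=2TP/(2TP+FP+FN)=106/200=0.53
Model B: P=135/194=0.6959, R=135/180=0.75, F1=2PR/(P+R)=2TP/(2TP+FP+FN)=270/374=0.7219
0.53 < 0.7219 → Model B

Model B


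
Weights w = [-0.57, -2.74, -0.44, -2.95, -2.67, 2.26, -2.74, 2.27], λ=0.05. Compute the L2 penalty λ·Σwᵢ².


‖w‖₂² = (-0.57)² + (-2.74)² + (-0.44)² + (-2.95)² + (-2.67)² + (2.26)² + (-2.74)² + (2.27)²
     = 0.3249 + 7.5076 + 0.1936 + 8.7025 + 7.1289 + 5.1076 + 7.5076 + 5.1529
     = 41.6256
λ·‖w‖₂² = 0.05·41.6256 = 2.08128

2.08128


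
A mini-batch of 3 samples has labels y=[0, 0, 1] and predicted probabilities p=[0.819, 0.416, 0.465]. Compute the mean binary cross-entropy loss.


L[0] = -ln(1-0.819) = -ln(0.181) = 1.7093
L[1] = -ln(1-0.416) = -ln(0.584) = 0.5379
L[2] = -ln(0.465) = 0.7657
mean = (1.7093 + 0.5379 + 0.7657)/3 = 1.0043

1.0043


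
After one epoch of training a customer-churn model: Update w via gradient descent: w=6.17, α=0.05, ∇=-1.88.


w_new = w - α·∇
= 6.17 - 0.05·-1.88
= 6.17 + 0.094
= 6.264

6.264


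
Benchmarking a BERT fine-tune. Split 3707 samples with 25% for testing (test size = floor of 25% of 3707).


Test = ⌊3707·25/100⌋ = 926
Train = 3707 - 926 = 2781

Train: 2781, Test: 926


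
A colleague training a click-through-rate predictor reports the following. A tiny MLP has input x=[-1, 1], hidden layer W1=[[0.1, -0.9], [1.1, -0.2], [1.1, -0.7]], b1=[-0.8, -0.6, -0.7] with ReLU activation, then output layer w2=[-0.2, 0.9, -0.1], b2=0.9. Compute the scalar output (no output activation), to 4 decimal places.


z1[0] = (0.1)·(-1) + (-0.9)·(1) - 0.8 = -1.8
z1[1] = (1.1)·(-1) + (-0.2)·(1) - 0.6 = -1.9
z1[2] = (1.1)·(-1) + (-0.7)·(1) - 0.7 = -2.5
h = ReLU(z1) = [0.0, 0.0, 0.0]
output = (-0.2)·(0.0) + (0.9)·(0.0) + (-0.1)·(0.0) + 0.9 = 0.9

0.9


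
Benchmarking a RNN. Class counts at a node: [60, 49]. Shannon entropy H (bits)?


Probabilities: [60/109, 49/109] ≈ [0.5505, 0.4495]
H = -((60/109)·log₂(60/109) + (49/109)·log₂(49/109))
  = 0.9926 bits

0.9926 bits


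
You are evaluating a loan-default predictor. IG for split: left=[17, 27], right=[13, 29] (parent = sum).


Parent = [30, 56], H_parent = 0.933
H_left = 0.9624 (n=44), H_right = 0.8926 (n=42)
H_children = (44/86)·0.9624 + (42/86)·0.8926 = 0.9283
IG = 0.933 - 0.9283 = 0.0047

0.0047


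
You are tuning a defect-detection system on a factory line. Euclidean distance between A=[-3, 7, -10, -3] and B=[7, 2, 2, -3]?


d = √((-3-7)² + (7-2)² + (-10-2)² + (-3+ 3)²)
  = √(100 + 25 + 144 + 0)
  = √269 = 16.4012

16.4012


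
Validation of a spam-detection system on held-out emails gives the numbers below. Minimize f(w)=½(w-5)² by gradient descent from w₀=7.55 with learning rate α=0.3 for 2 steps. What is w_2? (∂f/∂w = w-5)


step 1: grad = 7.55-5 = 2.55; w = 7.55 - 0.3·(2.55) = 6.785
step 2: grad = 6.785-5 = 1.785; w = 6.785 - 0.3·(1.785) = 6.2495

6.2495


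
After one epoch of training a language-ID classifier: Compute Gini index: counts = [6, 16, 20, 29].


Probabilities: [6/71, 16/71, 20/71, 29/71] ≈ [0.0845, 0.2254, 0.2817, 0.4085]
Σpᵢ² = (36 + 256 + 400 + 841)/71² = 1533/5041
Gini = 1 - Σpᵢ² = 1 - 1533/5041 = 0.6959

0.6959


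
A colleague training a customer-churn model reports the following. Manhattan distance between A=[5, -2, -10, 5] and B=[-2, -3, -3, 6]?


d = |5+ 2| + |-2+ 3| + |-10+ 3| + |5-6|
  = 7 + 1 + 7 + 1
  = 16

16


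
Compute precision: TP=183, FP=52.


Precision = TP/(TP+FP)
= 183/(183+52)
= 183/235 = 77.87%

77.87%


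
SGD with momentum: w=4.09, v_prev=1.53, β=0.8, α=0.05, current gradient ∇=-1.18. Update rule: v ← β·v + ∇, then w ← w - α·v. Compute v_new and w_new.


v_new = 0.8·1.53 - 1.18 = 1.224 - 1.18 = 0.044
w_new = 4.09 - 0.05·0.044 = 4.09 - 0.0022 = 4.0878

v_new=0.044, w_new=4.0878


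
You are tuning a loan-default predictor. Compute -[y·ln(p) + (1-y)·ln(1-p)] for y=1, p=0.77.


BCE = -[y·ln(p) + (1-y)·ln(1-p)]
= -1·ln(0.77) - 0
= -ln(0.77) = 0.2614

0.2614


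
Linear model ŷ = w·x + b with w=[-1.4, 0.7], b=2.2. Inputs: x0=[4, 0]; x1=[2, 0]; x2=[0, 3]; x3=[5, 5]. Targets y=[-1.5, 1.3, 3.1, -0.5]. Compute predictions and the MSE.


ŷ0 = (-1.4)·(4) + (0.7)·(0) + 2.2 = -3.4
ŷ1 = (-1.4)·(2) + (0.7)·(0) + 2.2 = -0.6
ŷ2 = (-1.4)·(0) + (0.7)·(3) + 2.2 = 4.3
ŷ3 = (-1.4)·(5) + (0.7)·(5) + 2.2 = -1.3
errors² = [3.61, 3.61, 1.44, 0.64]
MSE = 9.3000/4 = 2.325

2.325


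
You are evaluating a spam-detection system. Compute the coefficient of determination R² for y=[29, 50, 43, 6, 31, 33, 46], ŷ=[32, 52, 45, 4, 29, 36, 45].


ȳ = 34
SS_res = Σ(y-ŷ)² = 35
SS_tot = Σ(y-ȳ)² = 1300
R² = 1 - SS_res/SS_tot = 1 - 0.0269 = 0.9731

0.9731


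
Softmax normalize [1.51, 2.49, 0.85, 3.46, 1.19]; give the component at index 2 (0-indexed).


Exponentials: e^1.51=4.5267, e^2.49=12.0613, e^0.85=2.3396, e^3.46=31.817, e^1.19=3.2871
Sum = 54.0317
Softmax = [0.0838, 0.2232, 0.0433, 0.5889, 0.0608]
p[2] = 2.3396/54.0317 = 0.0433

0.0433


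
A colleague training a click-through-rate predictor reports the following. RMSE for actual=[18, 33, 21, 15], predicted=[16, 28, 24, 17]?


MSE = 42/4 = 10.5
RMSE = √(42/4) = 3.2404

3.2404


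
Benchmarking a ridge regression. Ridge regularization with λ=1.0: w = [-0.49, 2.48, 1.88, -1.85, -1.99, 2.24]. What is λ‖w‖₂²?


‖w‖₂² = (-0.49)² + (2.48)² + (1.88)² + (-1.85)² + (-1.99)² + (2.24)²
     = 0.2401 + 6.1504 + 3.5344 + 3.4225 + 3.9601 + 5.0176
     = 22.3251
λ·‖w‖₂² = 1.0·22.3251 = 22.3251

22.3251


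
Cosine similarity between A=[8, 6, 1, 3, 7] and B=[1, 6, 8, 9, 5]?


A·B = 8·1 + 6·6 + 1·8 + 3·9 + 7·5 = 114
‖A‖ = √159 = 12.6095, ‖B‖ = √207 = 14.3875
cos = 114/(√159·√207) = 114/√32913 = 0.6284

0.6284


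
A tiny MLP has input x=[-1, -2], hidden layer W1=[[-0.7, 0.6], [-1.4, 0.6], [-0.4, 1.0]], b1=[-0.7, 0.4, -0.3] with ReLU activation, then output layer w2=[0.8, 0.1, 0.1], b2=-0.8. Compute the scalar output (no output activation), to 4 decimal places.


z1[0] = (-0.7)·(-1) + (0.6)·(-2) - 0.7 = -1.2
z1[1] = (-1.4)·(-1) + (0.6)·(-2) + 0.4 = 0.6
z1[2] = (-0.4)·(-1) + (1.0)·(-2) - 0.3 = -1.9
h = ReLU(z1) = [0.0, 0.6, 0.0]
output = (0.8)·(0.0) + (0.1)·(0.6) + (0.1)·(0.0) - 0.8 = -0.74

-0.74


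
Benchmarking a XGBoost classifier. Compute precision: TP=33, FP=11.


Precision = TP/(TP+FP)
= 33/(33+11)
= 33/44 = 75.0%

75.0%


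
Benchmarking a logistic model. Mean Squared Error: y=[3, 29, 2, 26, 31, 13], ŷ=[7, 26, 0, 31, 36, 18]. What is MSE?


Squared errors: (3-7)²=16, (29-26)²=9, (2-0)²=4, (26-31)²=25, (31-36)²=25, (13-18)²=25
Sum = 104
MSE = 104/6 = 52/3

52/3


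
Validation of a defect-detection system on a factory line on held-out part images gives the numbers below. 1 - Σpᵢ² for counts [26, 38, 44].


Probabilities: [26/108, 38/108, 44/108] ≈ [0.2407, 0.3519, 0.4074]
Σpᵢ² = (676 + 1444 + 1936)/108² = 4056/11664
Gini = 1 - Σpᵢ² = 1 - 4056/11664 = 0.6523

0.6523


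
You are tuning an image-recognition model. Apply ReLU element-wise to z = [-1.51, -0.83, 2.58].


ReLU(-1.51) = max(0, -1.51) = 0.0
ReLU(-0.83) = max(0, -0.83) = 0.0
ReLU(2.58) = max(0, 2.58) = 2.58
result = [0.0, 0.0, 2.58]

[0.0, 0.0, 2.58]


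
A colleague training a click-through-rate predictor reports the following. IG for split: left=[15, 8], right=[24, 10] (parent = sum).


Parent = [39, 18], H_parent = 0.8997
H_left = 0.9321 (n=23), H_right = 0.874 (n=34)
H_children = (23/57)·0.9321 + (34/57)·0.874 = 0.8974
IG = 0.8997 - 0.8974 = 0.0023

0.0023


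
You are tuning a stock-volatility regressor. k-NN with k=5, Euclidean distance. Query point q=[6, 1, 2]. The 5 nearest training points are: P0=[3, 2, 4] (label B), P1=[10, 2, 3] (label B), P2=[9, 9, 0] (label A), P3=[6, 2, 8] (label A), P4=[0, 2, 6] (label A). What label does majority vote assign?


d(q,P0) = 3.7417  (label B)
d(q,P1) = 4.2426  (label B)
d(q,P2) = 8.775  (label A)
d(q,P3) = 6.0828  (label A)
d(q,P4) = 7.2801  (label A)
Votes: A=3, B=2
Majority → A

A


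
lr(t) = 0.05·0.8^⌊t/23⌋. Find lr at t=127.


n_drops = ⌊127/23⌋ = 5
lr = 0.05·0.8^5 = 0.05·0.32768 = 0.016384

0.016384


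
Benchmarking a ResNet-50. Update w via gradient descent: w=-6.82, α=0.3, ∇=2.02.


w_new = w - α·∇
= -6.82 - 0.3·2.02
= -6.82 - 0.606
= -7.426

-7.426


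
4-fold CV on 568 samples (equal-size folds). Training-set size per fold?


Fold size = 568/4 = 142
Training per fold = 568 - 142 = 426

426


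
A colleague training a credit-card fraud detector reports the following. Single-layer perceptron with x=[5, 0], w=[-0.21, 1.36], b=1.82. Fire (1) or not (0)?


z = (5)·(-0.21) + (0)·(1.36) + 1.82
  = 0.77
step(z) = 1 (z≥0)

1


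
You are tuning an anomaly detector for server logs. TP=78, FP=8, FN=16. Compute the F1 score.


Precision = 78/86 = 0.907
Recall = 78/94 = 0.8298
F1 = 2·P·R/(P+R) = 2·TP/(2·TP+FP+FN) = 156/(156+8+16) = 156/180 = 0.8667

0.8667


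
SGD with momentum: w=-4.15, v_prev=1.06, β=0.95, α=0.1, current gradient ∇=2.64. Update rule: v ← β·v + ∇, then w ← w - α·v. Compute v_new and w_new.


v_new = 0.95·1.06 + 2.64 = 1.007 + 2.64 = 3.647
w_new = -4.15 - 0.1·3.647 = -4.15 - 0.3647 = -4.5147

v_new=3.647, w_new=-4.5147


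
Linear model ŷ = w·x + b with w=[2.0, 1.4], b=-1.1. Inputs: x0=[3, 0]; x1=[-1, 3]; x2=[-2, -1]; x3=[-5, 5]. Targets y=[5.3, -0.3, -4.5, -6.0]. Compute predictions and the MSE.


ŷ0 = (2.0)·(3) + (1.4)·(0) - 1.1 = 4.9
ŷ1 = (2.0)·(-1) + (1.4)·(3) - 1.1 = 1.1
ŷ2 = (2.0)·(-2) + (1.4)·(-1) - 1.1 = -6.5
ŷ3 = (2.0)·(-5) + (1.4)·(5) - 1.1 = -4.1
errors² = [0.16, 1.96, 4.0, 3.61]
MSE = 9.7300/4 = 2.4325

2.4325


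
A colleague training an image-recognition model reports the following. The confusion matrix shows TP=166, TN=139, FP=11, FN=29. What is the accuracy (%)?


Accuracy = (TP+TN)/(TP+TN+FP+FN)
= (166+139)/(345)
= 305/345 = 88.41%

88.41%


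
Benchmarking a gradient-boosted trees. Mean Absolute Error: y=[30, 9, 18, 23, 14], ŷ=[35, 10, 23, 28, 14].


Absolute errors: |30-35|=5, |9-10|=1, |18-23|=5, |23-28|=5, |14-14|=0
Sum = 16
MAE = 16/5 = 16/5

16/5


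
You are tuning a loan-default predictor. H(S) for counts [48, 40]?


Probabilities: [48/88, 40/88] ≈ [0.5455, 0.4545]
H = -((48/88)·log₂(48/88) + (40/88)·log₂(40/88))
  = 0.994 bits

0.994 bits


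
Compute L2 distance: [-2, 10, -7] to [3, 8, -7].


d = √((-2-3)² + (10-8)² + (-7+ 7)²)
  = √(25 + 4 + 0)
  = √29 = 5.3852

5.3852


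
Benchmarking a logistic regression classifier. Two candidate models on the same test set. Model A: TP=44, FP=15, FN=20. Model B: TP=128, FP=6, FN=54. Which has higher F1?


Model A: P=44/59=0.7458, R=44/64=0.6875, F1=2PR/(P+R)=2TP/(2TP+FP+FN)=88/123=0.7154
Model B: P=128/134=0.9552, R=128/182=0.7033, F1=2PR/(P+R)=2TP/(2TP+FP+FN)=256/316=0.8101
0.7154 < 0.8101 → Model B

Model B


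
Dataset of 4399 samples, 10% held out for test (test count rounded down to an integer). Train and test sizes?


Test = ⌊4399·10/100⌋ = 439
Train = 4399 - 439 = 3960

Train: 3960, Test: 439


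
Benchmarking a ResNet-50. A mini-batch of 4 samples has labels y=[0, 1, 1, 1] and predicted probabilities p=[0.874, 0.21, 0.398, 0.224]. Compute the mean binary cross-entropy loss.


L[0] = -ln(1-0.874) = -ln(0.126) = 2.0715
L[1] = -ln(0.21) = 1.5606
L[2] = -ln(0.398) = 0.9213
L[3] = -ln(0.224) = 1.4961
mean = (2.0715 + 1.5606 + 0.9213 + 1.4961)/4 = 1.5124

1.5124


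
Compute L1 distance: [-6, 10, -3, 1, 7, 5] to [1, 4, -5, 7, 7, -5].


d = |-6-1| + |10-4| + |-3+ 5| + |1-7| + |7-7| + |5+ 5|
  = 7 + 6 + 2 + 6 + 0 + 10
  = 31

31


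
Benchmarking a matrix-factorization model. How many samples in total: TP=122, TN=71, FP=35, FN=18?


Total = TP + TN + FP + FN
= 122 + 71 + 35 + 18
= 246
(Predicted positive: 157, predicted negative: 89)

246


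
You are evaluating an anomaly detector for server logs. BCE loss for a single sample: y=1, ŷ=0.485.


BCE = -[y·ln(p) + (1-y)·ln(1-p)]
= -1·ln(0.485) - 0
= -ln(0.485) = 0.7236

0.7236


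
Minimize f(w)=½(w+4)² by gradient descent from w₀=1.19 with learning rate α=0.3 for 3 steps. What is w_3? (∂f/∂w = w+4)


step 1: grad = 1.19+4 = 5.19; w = 1.19 - 0.3·(5.19) = -0.367
step 2: grad = -0.367+4 = 3.633; w = -0.367 - 0.3·(3.633) = -1.4569
step 3: grad = -1.4569+4 = 2.5431; w = -1.4569 - 0.3·(2.5431) = -2.21983

-2.21983


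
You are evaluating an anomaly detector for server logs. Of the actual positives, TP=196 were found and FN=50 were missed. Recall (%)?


Recall = TP/(TP+FN)
= 196/(196+50)
= 196/246 = 79.67%

79.67%


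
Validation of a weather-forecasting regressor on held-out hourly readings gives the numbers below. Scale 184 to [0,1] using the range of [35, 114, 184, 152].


min=35, max=184
(184-35)/(184-35) = 149/149 = 1.0

1.0


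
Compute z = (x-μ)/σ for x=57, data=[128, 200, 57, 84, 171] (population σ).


μ = 128, σ = 52.9339
z = (57 - 128)/52.9339 = -1.3413

-1.3413


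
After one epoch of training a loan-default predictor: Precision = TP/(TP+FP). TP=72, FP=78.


Precision = TP/(TP+FP)
= 72/(72+78)
= 72/150 = 48.0%

48.0%


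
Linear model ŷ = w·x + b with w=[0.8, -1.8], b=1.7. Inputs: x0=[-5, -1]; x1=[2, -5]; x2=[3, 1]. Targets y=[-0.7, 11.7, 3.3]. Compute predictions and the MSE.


ŷ0 = (0.8)·(-5) + (-1.8)·(-1) + 1.7 = -0.5
ŷ1 = (0.8)·(2) + (-1.8)·(-5) + 1.7 = 12.3
ŷ2 = (0.8)·(3) + (-1.8)·(1) + 1.7 = 2.3
errors² = [0.04, 0.36, 1.0]
MSE = 1.4000/3 = 0.4667

0.4667


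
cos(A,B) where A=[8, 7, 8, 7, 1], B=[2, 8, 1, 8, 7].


A·B = 8·2 + 7·8 + 8·1 + 7·8 + 1·7 = 143
‖A‖ = √227 = 15.0665, ‖B‖ = √182 = 13.4907
cos = 143/(√227·√182) = 143/√41314 = 0.7035

0.7035


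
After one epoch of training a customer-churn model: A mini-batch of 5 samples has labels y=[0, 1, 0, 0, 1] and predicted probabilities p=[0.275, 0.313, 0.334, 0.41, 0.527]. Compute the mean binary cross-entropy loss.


L[0] = -ln(1-0.275) = -ln(0.725) = 0.3216
L[1] = -ln(0.313) = 1.1616
L[2] = -ln(1-0.334) = -ln(0.666) = 0.4065
L[3] = -ln(1-0.41) = -ln(0.59) = 0.5276
L[4] = -ln(0.527) = 0.6406
mean = (0.3216 + 1.1616 + 0.4065 + 0.5276 + 0.6406)/5 = 0.6116

0.6116


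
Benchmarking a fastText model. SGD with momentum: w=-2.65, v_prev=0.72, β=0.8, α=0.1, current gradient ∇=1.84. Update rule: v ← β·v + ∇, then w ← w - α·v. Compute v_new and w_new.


v_new = 0.8·0.72 + 1.84 = 0.576 + 1.84 = 2.416
w_new = -2.65 - 0.1·2.416 = -2.65 - 0.2416 = -2.8916

v_new=2.416, w_new=-2.8916


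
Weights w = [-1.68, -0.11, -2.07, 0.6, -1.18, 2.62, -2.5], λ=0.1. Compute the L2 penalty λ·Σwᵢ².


‖w‖₂² = (-1.68)² + (-0.11)² + (-2.07)² + (0.6)² + (-1.18)² + (2.62)² + (-2.5)²
     = 2.8224 + 0.0121 + 4.2849 + 0.36 + 1.3924 + 6.8644 + 6.25
     = 21.9862
λ·‖w‖₂² = 0.1·21.9862 = 2.19862

2.19862


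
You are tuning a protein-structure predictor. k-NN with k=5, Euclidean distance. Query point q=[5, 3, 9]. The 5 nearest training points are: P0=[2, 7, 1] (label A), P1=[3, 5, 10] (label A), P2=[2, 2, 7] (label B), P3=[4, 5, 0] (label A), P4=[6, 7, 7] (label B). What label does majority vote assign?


d(q,P0) = 9.434  (label A)
d(q,P1) = 3.0  (label A)
d(q,P2) = 3.7417  (label B)
d(q,P3) = 9.2736  (label A)
d(q,P4) = 4.5826  (label B)
Votes: A=3, B=2
Majority → A

A


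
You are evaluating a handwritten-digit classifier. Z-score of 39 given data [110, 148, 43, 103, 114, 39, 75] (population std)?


μ = 90.2857, σ = 36.9235
z = (39 - 90.2857)/36.9235 = -1.389

-1.389
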